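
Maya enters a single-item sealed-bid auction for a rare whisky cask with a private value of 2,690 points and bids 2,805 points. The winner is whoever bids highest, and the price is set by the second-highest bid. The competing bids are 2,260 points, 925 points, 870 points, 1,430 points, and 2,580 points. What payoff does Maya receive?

Highest competing bid: 2,580 points.
Maya's bid 2,805 points is the highest overall, so Maya wins and pays the second-highest bid, 2,580 points.
Payoff = value − price = 2,690 points − 2,580 points = 110 points.

Payoff = 110 points.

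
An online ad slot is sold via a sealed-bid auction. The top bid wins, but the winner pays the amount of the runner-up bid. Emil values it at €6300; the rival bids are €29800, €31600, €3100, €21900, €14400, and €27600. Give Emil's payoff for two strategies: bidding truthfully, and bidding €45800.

Truthful: €0; alternative: -€25300.

The highest competing bid is €31600.
Bidding truthfully at €6300: the top bid is €31600 (a rival), so Emil loses. Payoff = €0.
Bidding €45800: Emil has the top bid, wins, and pays the second-highest bid €31600. Payoff = €6300 − €31600 = -€25300.
This is the dominant-strategy logic: truthful bidding weakly beats any alternative.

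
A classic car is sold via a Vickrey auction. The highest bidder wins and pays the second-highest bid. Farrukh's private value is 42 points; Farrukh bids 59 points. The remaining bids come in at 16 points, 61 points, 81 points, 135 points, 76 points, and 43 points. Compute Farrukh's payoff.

0 points

Highest competing bid: 135 points.
Farrukh's bid 59 points is not the highest, so Farrukh loses, pays nothing, and earns zero payoff.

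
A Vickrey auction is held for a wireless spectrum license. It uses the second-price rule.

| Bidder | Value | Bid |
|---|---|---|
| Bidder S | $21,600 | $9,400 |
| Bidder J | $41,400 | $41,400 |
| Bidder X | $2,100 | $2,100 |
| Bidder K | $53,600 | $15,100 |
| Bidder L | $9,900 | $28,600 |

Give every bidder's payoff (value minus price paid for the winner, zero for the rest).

Payoffs: Bidder S $0, Bidder J $12,800, Bidder X $0, Bidder K $0, Bidder L $0.

Ordered from highest: Bidder J $41,400 > Bidder L $28,600 > Bidder K $15,100 > Bidder S $9,400 > Bidder X $2,100.
Bidder J has the top bid and wins; the price is the second-highest bid, $28,600.
Bidder J's payoff = $41,400 − $28,600 = $12,800. All other bidders lose, so their payoff is 0.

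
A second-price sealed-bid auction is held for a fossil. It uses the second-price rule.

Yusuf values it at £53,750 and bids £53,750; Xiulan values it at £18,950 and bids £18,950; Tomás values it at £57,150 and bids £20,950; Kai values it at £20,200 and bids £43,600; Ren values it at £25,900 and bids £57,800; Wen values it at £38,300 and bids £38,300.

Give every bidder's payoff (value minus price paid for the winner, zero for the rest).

Yusuf £0, Xiulan £0, Tomás £0, Kai £0, Ren -£27,850, Wen £0.

Ranking the bids: Ren £57,800; Yusuf £53,750; Kai £43,600; Wen £38,300; Tomás £20,950; Xiulan £18,950.
Ren has the top bid and wins; the price is the second-highest bid, £53,750.
Ren's payoff = £25,900 − £53,750 = -£27,850. All other bidders lose, so their payoff is 0.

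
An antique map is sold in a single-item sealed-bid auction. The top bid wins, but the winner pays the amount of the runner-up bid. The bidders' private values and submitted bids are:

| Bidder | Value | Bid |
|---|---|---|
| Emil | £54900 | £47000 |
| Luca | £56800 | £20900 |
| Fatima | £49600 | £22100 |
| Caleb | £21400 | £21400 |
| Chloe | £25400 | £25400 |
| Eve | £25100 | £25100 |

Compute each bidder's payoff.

Ordered from highest: Emil £47000 > Chloe £25400 > Eve £25100 > Fatima £22100 > Caleb £21400 > Luca £20900.
Emil has the top bid and wins; the price is the second-highest bid, £25400.
Emil's payoff = £54900 − £25400 = £29500. All other bidders lose, so their payoff is 0.

Payoffs: Emil £29500, Luca £0, Fatima £0, Caleb £0, Chloe £0, Eve £0.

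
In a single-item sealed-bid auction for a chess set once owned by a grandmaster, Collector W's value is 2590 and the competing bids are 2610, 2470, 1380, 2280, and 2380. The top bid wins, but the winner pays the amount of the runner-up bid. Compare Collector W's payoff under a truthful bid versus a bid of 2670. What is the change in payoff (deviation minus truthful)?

The highest competing bid is 2610.
Bidding truthfully at 2590: the top bid is 2610 (a rival), so Collector W loses. Payoff = 0.
Bidding 2670: Collector W has the top bid, wins, and pays the second-highest bid 2610. Payoff = 2590 − 2610 = -20.
Change = -20 − 0 = -20.
This is the dominant-strategy logic: truthful bidding weakly beats any alternative.

Payoff change: -20.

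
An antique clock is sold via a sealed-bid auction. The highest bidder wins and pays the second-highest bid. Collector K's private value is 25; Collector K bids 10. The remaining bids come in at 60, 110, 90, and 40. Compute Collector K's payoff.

Collector K's payoff: 0.

Highest competing bid: 110.
Collector K's bid 10 is not the highest, so Collector K loses, pays nothing, and earns zero payoff.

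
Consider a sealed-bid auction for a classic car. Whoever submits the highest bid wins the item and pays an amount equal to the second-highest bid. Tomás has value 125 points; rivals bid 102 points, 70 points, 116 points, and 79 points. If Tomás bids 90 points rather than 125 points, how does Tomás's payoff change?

Payoff change: -9 points.

The highest competing bid is 116 points.
Bidding truthfully at 125 points: Tomás has the top bid, wins, and pays the second-highest bid 116 points. Payoff = 125 points − 116 points = 9 points.
Bidding 90 points: the top bid is 116 points (a rival), so Tomás loses. Payoff = 0 points.
Change = 0 points − 9 points = -9 points.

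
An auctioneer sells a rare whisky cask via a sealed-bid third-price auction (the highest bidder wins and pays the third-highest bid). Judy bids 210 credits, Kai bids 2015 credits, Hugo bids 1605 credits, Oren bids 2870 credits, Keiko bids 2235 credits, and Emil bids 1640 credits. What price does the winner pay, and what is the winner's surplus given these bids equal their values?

Price 2015 credits; surplus 855 credits.

Bids in descending order: Oren 2870 credits, then Keiko 2235 credits, then Kai 2015 credits, then Emil 1640 credits, then Hugo 1605 credits, then Judy 210 credits.
Oren is the highest bidder, so Oren wins.
Under the third-price rule, the price is the third-highest bid: 2015 credits.
Surplus = 2870 credits − 2015 credits = 855 credits.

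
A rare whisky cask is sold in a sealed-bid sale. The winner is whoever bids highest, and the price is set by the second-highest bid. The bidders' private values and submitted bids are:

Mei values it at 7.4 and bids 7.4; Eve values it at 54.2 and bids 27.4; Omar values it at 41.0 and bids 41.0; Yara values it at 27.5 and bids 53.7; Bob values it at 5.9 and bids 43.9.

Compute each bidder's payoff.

Ordered from highest: Yara 53.7, then Bob 43.9, then Omar 41.0, then Eve 27.4, then Mei 7.4.
Yara has the top bid and wins; the price is the second-highest bid, 43.9.
Yara's payoff = 27.5 − 43.9 = -16.4. All other bidders lose, so their payoff is 0.

Payoffs: Mei 0.0, Eve 0.0, Omar 0.0, Yara -16.4, Bob 0.0.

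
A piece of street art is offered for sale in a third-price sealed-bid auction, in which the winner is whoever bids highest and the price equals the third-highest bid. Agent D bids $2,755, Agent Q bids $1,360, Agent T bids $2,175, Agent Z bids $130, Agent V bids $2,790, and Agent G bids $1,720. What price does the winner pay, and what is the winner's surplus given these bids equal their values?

Sorted high to low: Agent V $2,790, then Agent D $2,755, then Agent T $2,175, then Agent G $1,720, then Agent Q $1,360, then Agent Z $130.
Agent V is the highest bidder, so Agent V wins.
Under the third-price rule, the price is the third-highest bid: $2,175.
Surplus = $2,790 − $2,175 = $615.

Price $2,175; surplus $615.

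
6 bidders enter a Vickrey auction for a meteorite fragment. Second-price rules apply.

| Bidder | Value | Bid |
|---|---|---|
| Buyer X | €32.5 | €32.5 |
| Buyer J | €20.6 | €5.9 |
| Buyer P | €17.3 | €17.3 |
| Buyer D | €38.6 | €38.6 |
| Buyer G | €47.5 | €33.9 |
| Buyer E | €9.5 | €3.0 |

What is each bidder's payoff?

Bids in descending order: Buyer D €38.6 > Buyer G €33.9 > Buyer X €32.5 > Buyer P €17.3 > Buyer J €5.9 > Buyer E €3.0.
Buyer D has the top bid and wins; the price is the second-highest bid, €33.9.
Buyer D's payoff = €38.6 − €33.9 = €4.7. All other bidders lose, so their payoff is 0.

Payoffs: Buyer X €0.0, Buyer J €0.0, Buyer P €0.0, Buyer D €4.7, Buyer G €0.0, Buyer E €0.0.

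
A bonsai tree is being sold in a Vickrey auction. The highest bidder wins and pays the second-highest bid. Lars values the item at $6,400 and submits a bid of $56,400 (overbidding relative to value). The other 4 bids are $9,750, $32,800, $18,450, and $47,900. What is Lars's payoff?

Payoff = -$41,500.

Highest competing bid: $47,900.
Lars's bid $56,400 is the highest overall, so Lars wins and pays the second-highest bid, $47,900.
Payoff = value − price = $6,400 − $47,900 = -$41,500.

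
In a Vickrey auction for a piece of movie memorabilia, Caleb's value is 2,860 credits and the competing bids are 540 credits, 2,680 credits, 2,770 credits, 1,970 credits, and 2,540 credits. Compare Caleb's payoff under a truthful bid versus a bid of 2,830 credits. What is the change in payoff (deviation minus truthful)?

The highest competing bid is 2,770 credits.
Bidding truthfully at 2,860 credits: Caleb has the top bid, wins, and pays the second-highest bid 2,770 credits. Payoff = 2,860 credits − 2,770 credits = 90 credits.
Bidding 2,830 credits: Caleb has the top bid, wins, and pays the second-highest bid 2,770 credits. Payoff = 2,860 credits − 2,770 credits = 90 credits.
Change = 90 credits − 90 credits = 0 credits.

Payoff change: 0 credits.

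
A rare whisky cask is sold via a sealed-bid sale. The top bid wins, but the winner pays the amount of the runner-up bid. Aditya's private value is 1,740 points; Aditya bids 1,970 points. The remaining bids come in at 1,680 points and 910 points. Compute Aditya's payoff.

Aditya's payoff: 60 points.

Highest competing bid: 1,680 points.
Aditya's bid 1,970 points is the highest overall, so Aditya wins and pays the second-highest bid, 1,680 points.
Payoff = value − price = 1,740 points − 1,680 points = 60 points.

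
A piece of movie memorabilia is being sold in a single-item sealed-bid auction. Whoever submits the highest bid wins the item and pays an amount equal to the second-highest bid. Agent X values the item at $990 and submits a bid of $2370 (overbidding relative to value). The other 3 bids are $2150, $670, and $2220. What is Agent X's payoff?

-$1230

Highest competing bid: $2220.
Agent X's bid $2370 is the highest overall, so Agent X wins and pays the second-highest bid, $2220.
Payoff = value − price = $990 − $2220 = -$1230.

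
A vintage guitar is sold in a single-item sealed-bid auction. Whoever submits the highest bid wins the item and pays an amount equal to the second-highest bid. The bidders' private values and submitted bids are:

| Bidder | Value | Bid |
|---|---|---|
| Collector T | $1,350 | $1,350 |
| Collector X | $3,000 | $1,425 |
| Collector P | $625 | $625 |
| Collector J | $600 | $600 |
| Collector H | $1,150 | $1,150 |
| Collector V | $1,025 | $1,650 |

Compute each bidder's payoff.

Collector T $0, Collector X $0, Collector P $0, Collector J $0, Collector H $0, Collector V -$400.

Sorted high to low: Collector V $1,650 > Collector X $1,425 > Collector T $1,350 > Collector H $1,150 > Collector P $625 > Collector J $600.
Collector V has the top bid and wins; the price is the second-highest bid, $1,425.
Collector V's payoff = $1,025 − $1,425 = -$400. All other bidders lose, so their payoff is 0.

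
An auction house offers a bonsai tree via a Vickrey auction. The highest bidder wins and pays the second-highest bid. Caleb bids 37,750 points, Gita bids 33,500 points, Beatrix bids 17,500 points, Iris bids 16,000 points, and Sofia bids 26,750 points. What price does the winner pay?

Price paid: 33,500 points.

Sorted high to low: Caleb 37,750 points > Gita 33,500 points > Sofia 26,750 points > Beatrix 17,500 points > Iris 16,000 points.
Caleb has the highest bid, so Caleb wins.
The second-highest bid is 33,500 points, so that is what Caleb pays.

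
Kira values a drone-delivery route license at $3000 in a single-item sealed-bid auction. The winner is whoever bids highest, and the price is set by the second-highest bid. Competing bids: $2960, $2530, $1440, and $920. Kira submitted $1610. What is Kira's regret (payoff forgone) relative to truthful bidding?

$40

The highest competing bid is $2960.
Bidding truthfully at $3000: Kira has the top bid, wins, and pays the second-highest bid $2960. Payoff = $3000 − $2960 = $40.
Bidding $1610: the top bid is $2960 (a rival), so Kira loses. Payoff = $0.
Regret = truthful payoff − actual payoff = $40 − $0 = $40.
This is the dominant-strategy logic: truthful bidding weakly beats any alternative.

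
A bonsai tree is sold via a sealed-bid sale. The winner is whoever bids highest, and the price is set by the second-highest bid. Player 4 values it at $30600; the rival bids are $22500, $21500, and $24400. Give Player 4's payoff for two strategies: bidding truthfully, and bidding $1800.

The highest competing bid is $24400.
Bidding truthfully at $30600: Player 4 has the top bid, wins, and pays the second-highest bid $24400. Payoff = $30600 − $24400 = $6200.
Bidding $1800: the top bid is $24400 (a rival), so Player 4 loses. Payoff = $0.

Truthful: $6200; alternative: $0.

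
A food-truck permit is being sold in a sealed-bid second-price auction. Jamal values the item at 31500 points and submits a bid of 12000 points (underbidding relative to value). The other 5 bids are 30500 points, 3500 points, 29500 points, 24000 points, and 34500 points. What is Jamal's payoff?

Highest competing bid: 34500 points.
Jamal's bid 12000 points is not the highest, so Jamal loses, pays nothing, and earns zero payoff.

Jamal's payoff: 0 points.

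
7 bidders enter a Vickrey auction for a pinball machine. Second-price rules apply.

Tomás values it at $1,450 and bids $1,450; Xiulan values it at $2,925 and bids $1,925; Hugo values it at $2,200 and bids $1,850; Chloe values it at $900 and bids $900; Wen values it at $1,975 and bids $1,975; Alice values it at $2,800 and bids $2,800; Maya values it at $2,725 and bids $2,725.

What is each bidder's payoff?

Tomás $0, Xiulan $0, Hugo $0, Chloe $0, Wen $0, Alice $75, Maya $0.

Ranking the bids: Alice $2,800; Maya $2,725; Wen $1,975; Xiulan $1,925; Hugo $1,850; Tomás $1,450; Chloe $900.
Alice has the top bid and wins; the price is the second-highest bid, $2,725.
Alice's payoff = $2,800 − $2,725 = $75. All other bidders lose, so their payoff is 0.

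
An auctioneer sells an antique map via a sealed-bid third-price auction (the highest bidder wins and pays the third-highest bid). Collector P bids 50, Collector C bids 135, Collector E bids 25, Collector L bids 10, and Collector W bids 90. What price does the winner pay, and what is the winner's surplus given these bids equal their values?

Bids in descending order: Collector C 135, then Collector W 90, then Collector P 50, then Collector E 25, then Collector L 10.
Collector C is the highest bidder, so Collector C wins.
Under the third-price rule, the price is the third-highest bid: 50.
Surplus = 135 − 50 = 85.

Price 50; surplus 85.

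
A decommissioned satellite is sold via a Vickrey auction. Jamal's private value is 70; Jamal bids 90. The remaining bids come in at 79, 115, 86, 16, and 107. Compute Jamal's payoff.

Jamal's payoff: 0.

Highest competing bid: 115.
Jamal's bid 90 is not the highest, so Jamal loses, pays nothing, and earns zero payoff.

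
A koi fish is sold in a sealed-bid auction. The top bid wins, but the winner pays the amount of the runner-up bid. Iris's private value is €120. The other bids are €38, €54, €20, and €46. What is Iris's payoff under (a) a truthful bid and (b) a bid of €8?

The highest competing bid is €54.
Bidding truthfully at €120: Iris has the top bid, wins, and pays the second-highest bid €54. Payoff = €120 − €54 = €66.
Bidding €8: the top bid is €54 (a rival), so Iris loses. Payoff = €0.

(a) €66  (b) €0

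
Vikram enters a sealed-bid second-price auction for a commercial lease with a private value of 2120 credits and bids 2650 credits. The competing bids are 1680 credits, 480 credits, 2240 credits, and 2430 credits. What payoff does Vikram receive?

Highest competing bid: 2430 credits.
Vikram's bid 2650 credits is the highest overall, so Vikram wins and pays the second-highest bid, 2430 credits.
Payoff = value − price = 2120 credits − 2430 credits = -310 credits.
Overbidding won the item at a price above value — truthful bidding would have avoided this loss.

Payoff = -310 credits.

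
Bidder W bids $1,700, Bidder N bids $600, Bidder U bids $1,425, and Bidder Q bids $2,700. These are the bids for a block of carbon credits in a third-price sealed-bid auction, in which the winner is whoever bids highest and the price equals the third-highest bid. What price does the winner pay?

$1,425

Bids in descending order: Bidder Q $2,700; Bidder W $1,700; Bidder U $1,425; Bidder N $600.
Bidder Q is the highest bidder, so Bidder Q wins.
Under the third-price rule, the price is the third-highest bid: $1,425.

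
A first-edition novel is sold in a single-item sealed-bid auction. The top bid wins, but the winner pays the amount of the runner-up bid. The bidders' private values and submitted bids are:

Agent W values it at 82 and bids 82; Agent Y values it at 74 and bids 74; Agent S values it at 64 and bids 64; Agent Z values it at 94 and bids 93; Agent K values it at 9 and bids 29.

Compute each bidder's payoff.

Ordered from highest: Agent Z 93, then Agent W 82, then Agent Y 74, then Agent S 64, then Agent K 29.
Agent Z has the top bid and wins; the price is the second-highest bid, 82.
Agent Z's payoff = 94 − 82 = 12. All other bidders lose, so their payoff is 0.

Payoffs: Agent W 0, Agent Y 0, Agent S 0, Agent Z 12, Agent K 0.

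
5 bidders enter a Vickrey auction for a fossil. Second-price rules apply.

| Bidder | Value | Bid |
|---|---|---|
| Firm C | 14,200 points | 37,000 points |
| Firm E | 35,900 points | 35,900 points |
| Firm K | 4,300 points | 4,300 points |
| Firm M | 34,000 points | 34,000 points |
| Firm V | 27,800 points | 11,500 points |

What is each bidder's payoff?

Sorted high to low: Firm C 37,000 points; Firm E 35,900 points; Firm M 34,000 points; Firm V 11,500 points; Firm K 4,300 points.
Firm C has the top bid and wins; the price is the second-highest bid, 35,900 points.
Firm C's payoff = 14,200 points − 35,900 points = -21,700 points. All other bidders lose, so their payoff is 0.

Firm C -21,700 points, Firm E 0 points, Firm K 0 points, Firm M 0 points, Firm V 0 points.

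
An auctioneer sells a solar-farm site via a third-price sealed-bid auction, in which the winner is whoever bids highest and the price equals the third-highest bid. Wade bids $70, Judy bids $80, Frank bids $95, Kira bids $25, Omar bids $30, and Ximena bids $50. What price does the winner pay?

Ranking the bids: Frank $95, then Judy $80, then Wade $70, then Ximena $50, then Omar $30, then Kira $25.
Frank is the highest bidder, so Frank wins.
Under the third-price rule, the price is the third-highest bid: $70.

Price paid: $70.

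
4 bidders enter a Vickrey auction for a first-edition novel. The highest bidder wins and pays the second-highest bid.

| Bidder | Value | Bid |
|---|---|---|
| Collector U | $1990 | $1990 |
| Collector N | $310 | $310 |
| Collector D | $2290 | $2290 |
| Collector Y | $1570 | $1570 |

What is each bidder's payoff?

Collector U $0, Collector N $0, Collector D $300, Collector Y $0.

Sorted high to low: Collector D $2290 > Collector U $1990 > Collector Y $1570 > Collector N $310.
Collector D has the top bid and wins; the price is the second-highest bid, $1990.
Collector D's payoff = $2290 − $1990 = $300. All other bidders lose, so their payoff is 0.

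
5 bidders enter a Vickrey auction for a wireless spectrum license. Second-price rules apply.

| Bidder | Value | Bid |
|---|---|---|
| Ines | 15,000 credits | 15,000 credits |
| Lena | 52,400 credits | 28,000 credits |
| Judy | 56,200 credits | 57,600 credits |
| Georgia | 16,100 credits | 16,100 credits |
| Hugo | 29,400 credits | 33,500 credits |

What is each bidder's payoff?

Bids in descending order: Judy 57,600 credits > Hugo 33,500 credits > Lena 28,000 credits > Georgia 16,100 credits > Ines 15,000 credits.
Judy has the top bid and wins; the price is the second-highest bid, 33,500 credits.
Judy's payoff = 56,200 credits − 33,500 credits = 22,700 credits. All other bidders lose, so their payoff is 0.

Ines 0 credits, Lena 0 credits, Judy 22,700 credits, Georgia 0 credits, Hugo 0 credits.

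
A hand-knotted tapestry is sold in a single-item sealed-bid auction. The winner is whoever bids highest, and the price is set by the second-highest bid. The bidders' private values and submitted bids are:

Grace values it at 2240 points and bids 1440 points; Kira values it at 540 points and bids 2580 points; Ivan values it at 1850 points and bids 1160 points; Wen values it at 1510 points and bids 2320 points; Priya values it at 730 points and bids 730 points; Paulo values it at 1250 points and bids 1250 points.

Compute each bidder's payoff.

Sorted high to low: Kira 2580 points; Wen 2320 points; Grace 1440 points; Paulo 1250 points; Ivan 1160 points; Priya 730 points.
Kira has the top bid and wins; the price is the second-highest bid, 2320 points.
Kira's payoff = 540 points − 2320 points = -1780 points. All other bidders lose, so their payoff is 0.

Grace 0 points, Kira -1780 points, Ivan 0 points, Wen 0 points, Priya 0 points, Paulo 0 points.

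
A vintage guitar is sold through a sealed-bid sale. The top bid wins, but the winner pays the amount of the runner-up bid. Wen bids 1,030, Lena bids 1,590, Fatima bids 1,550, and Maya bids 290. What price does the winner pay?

Ordered from highest: Lena 1,590; Fatima 1,550; Wen 1,030; Maya 290.
Lena has the highest bid, so Lena wins.
The second-highest bid is 1,550, so that is what Lena pays.

1,550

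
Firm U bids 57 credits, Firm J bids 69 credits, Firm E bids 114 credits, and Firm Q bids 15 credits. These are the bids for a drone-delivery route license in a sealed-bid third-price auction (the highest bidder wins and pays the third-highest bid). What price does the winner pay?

Ranking the bids: Firm E 114 credits > Firm J 69 credits > Firm U 57 credits > Firm Q 15 credits.
Firm E is the highest bidder, so Firm E wins.
Under the third-price rule, the price is the third-highest bid: 57 credits.

The winner pays 57 credits.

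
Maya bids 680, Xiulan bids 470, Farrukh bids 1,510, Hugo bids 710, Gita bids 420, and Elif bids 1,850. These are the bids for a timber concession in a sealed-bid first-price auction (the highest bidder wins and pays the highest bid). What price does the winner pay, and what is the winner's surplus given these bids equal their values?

Price 1,850; surplus 0.

Sorted high to low: Elif 1,850, then Farrukh 1,510, then Hugo 710, then Maya 680, then Xiulan 470, then Gita 420.
Elif is the highest bidder, so Elif wins.
Under the first-price rule, the price is the highest bid: 1,850.
Surplus = 1,850 − 1,850 = 0.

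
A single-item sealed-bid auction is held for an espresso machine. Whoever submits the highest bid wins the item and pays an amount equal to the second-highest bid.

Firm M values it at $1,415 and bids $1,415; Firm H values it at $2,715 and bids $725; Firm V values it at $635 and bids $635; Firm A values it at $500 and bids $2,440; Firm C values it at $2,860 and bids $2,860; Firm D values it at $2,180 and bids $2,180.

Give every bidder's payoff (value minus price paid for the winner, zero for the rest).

Sorted high to low: Firm C $2,860, then Firm A $2,440, then Firm D $2,180, then Firm M $1,415, then Firm H $725, then Firm V $635.
Firm C has the top bid and wins; the price is the second-highest bid, $2,440.
Firm C's payoff = $2,860 − $2,440 = $420. All other bidders lose, so their payoff is 0.

Firm M $0, Firm H $0, Firm V $0, Firm A $0, Firm C $420, Firm D $0.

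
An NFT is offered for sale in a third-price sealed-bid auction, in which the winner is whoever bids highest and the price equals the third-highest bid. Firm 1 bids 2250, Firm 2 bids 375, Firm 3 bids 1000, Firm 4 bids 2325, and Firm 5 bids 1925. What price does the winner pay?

The winner pays 1925.

Ranking the bids: Firm 4 2325; Firm 1 2250; Firm 5 1925; Firm 3 1000; Firm 2 375.
Firm 4 is the highest bidder, so Firm 4 wins.
Under the third-price rule, the price is the third-highest bid: 1925.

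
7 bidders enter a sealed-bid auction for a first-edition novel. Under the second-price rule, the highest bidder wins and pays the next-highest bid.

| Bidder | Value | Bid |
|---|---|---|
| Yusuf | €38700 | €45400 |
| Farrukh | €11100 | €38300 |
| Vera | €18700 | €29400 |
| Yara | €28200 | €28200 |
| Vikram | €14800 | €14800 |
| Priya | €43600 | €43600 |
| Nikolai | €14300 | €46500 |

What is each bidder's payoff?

Ranking the bids: Nikolai €46500 > Yusuf €45400 > Priya €43600 > Farrukh €38300 > Vera €29400 > Yara €28200 > Vikram €14800.
Nikolai has the top bid and wins; the price is the second-highest bid, €45400.
Nikolai's payoff = €14300 − €45400 = -€31100. All other bidders lose, so their payoff is 0.

Payoffs: Yusuf €0, Farrukh €0, Vera €0, Yara €0, Vikram €0, Priya €0, Nikolai -€31100.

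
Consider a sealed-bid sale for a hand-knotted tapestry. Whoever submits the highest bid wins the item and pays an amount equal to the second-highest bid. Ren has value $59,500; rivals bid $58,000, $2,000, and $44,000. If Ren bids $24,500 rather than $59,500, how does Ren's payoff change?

Change in payoff: -$1,500.

The highest competing bid is $58,000.
Bidding truthfully at $59,500: Ren has the top bid, wins, and pays the second-highest bid $58,000. Payoff = $59,500 − $58,000 = $1,500.
Bidding $24,500: the top bid is $58,000 (a rival), so Ren loses. Payoff = $0.
Change = $0 − $1,500 = -$1,500.
This is the dominant-strategy logic: truthful bidding weakly beats any alternative.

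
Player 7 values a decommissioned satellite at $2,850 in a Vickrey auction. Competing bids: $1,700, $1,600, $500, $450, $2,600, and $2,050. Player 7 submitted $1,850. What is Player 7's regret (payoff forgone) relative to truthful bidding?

$250

The highest competing bid is $2,600.
Bidding truthfully at $2,850: Player 7 has the top bid, wins, and pays the second-highest bid $2,600. Payoff = $2,850 − $2,600 = $250.
Bidding $1,850: the top bid is $2,600 (a rival), so Player 7 loses. Payoff = $0.
Regret = truthful payoff − actual payoff = $250 − $0 = $250.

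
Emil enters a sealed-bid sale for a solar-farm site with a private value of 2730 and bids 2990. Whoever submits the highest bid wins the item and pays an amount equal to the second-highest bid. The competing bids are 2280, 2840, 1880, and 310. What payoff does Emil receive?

Payoff = -110.

Highest competing bid: 2840.
Emil's bid 2990 is the highest overall, so Emil wins and pays the second-highest bid, 2840.
Payoff = value − price = 2730 − 2840 = -110.
Overbidding won the item at a price above value — truthful bidding would have avoided this loss.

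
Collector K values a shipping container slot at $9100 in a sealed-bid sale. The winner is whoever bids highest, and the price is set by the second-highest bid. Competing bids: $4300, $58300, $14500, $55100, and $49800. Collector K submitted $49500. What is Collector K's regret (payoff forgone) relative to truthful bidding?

Payoff forgone: $0.

The highest competing bid is $58300.
Bidding truthfully at $9100: the top bid is $58300 (a rival), so Collector K loses. Payoff = $0.
Bidding $49500: the top bid is $58300 (a rival), so Collector K loses. Payoff = $0.
Regret = truthful payoff − actual payoff = $0 − $0 = $0.
The bid only affects whether you win, not the price — here both bids land on the same side of the top rival bid, so the deviation is payoff-neutral.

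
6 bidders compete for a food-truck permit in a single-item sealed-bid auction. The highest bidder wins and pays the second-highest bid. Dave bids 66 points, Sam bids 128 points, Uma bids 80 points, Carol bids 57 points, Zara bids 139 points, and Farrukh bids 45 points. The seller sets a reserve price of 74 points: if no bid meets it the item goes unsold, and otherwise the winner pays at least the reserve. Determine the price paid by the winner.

Bids in descending order: Zara 139 points, then Sam 128 points, then Uma 80 points, then Dave 66 points, then Carol 57 points, then Farrukh 45 points.
Zara has the highest bid, so Zara wins.
The second-highest bid is 128 points, which exceeds the reserve, so that sets the price.

Price paid: 128 points.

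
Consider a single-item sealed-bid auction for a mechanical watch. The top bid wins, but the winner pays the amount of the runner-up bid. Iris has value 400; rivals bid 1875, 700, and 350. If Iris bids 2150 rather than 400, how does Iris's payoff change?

-1475

The highest competing bid is 1875.
Bidding truthfully at 400: the top bid is 1875 (a rival), so Iris loses. Payoff = 0.
Bidding 2150: Iris has the top bid, wins, and pays the second-highest bid 1875. Payoff = 400 − 1875 = -1475.
Change = -1475 − 0 = -1475.
This is the dominant-strategy logic: truthful bidding weakly beats any alternative.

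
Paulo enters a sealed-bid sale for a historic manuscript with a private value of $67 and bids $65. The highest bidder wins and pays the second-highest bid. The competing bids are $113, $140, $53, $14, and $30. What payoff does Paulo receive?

Highest competing bid: $140.
Paulo's bid $65 is not the highest, so Paulo loses, pays nothing, and earns zero payoff.

$0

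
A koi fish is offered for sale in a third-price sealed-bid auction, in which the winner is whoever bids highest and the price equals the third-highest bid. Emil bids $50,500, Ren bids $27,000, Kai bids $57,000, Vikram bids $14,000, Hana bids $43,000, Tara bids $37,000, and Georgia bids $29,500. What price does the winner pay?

$43,000

Ranking the bids: Kai $57,000 > Emil $50,500 > Hana $43,000 > Tara $37,000 > Georgia $29,500 > Ren $27,000 > Vikram $14,000.
Kai is the highest bidder, so Kai wins.
Under the third-price rule, the price is the third-highest bid: $43,000.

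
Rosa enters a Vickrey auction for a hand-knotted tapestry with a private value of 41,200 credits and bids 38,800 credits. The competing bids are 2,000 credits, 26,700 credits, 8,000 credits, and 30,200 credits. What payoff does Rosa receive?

Highest competing bid: 30,200 credits.
Rosa's bid 38,800 credits is the highest overall, so Rosa wins and pays the second-highest bid, 30,200 credits.
Payoff = value − price = 41,200 credits − 30,200 credits = 11,000 credits.

Rosa's payoff: 11,000 credits.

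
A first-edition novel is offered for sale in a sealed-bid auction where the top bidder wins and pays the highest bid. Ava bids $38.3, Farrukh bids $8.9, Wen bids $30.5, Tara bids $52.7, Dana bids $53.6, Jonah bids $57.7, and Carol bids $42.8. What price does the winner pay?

Sorted high to low: Jonah $57.7; Dana $53.6; Tara $52.7; Carol $42.8; Ava $38.3; Wen $30.5; Farrukh $8.9.
Jonah is the highest bidder, so Jonah wins.
Under the first-price rule, the price is the highest bid: $57.7.

$57.7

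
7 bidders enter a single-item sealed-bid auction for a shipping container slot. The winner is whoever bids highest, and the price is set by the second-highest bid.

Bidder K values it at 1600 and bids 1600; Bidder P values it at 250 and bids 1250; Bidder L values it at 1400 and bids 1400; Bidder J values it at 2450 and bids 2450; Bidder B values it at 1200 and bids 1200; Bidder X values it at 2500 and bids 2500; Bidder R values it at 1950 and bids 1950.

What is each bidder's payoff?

Bids in descending order: Bidder X 2500 > Bidder J 2450 > Bidder R 1950 > Bidder K 1600 > Bidder L 1400 > Bidder P 1250 > Bidder B 1200.
Bidder X has the top bid and wins; the price is the second-highest bid, 2450.
Bidder X's payoff = 2500 − 2450 = 50. All other bidders lose, so their payoff is 0.

Payoffs: Bidder K 0, Bidder P 0, Bidder L 0, Bidder J 0, Bidder B 0, Bidder X 50, Bidder R 0.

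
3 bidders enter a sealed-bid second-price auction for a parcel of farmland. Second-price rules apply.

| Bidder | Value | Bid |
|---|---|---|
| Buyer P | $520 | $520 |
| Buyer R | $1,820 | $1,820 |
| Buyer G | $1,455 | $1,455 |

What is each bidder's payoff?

Ranking the bids: Buyer R $1,820 > Buyer G $1,455 > Buyer P $520.
Buyer R has the top bid and wins; the price is the second-highest bid, $1,455.
Buyer R's payoff = $1,820 − $1,455 = $365. All other bidders lose, so their payoff is 0.

Buyer P $0, Buyer R $365, Buyer G $0.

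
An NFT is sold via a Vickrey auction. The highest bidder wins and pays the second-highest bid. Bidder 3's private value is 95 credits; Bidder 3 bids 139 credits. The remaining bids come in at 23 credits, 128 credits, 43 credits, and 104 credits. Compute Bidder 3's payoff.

Highest competing bid: 128 credits.
Bidder 3's bid 139 credits is the highest overall, so Bidder 3 wins and pays the second-highest bid, 128 credits.
Payoff = value − price = 95 credits − 128 credits = -33 credits.
Overbidding won the item at a price above value — truthful bidding would have avoided this loss.

The bidder's payoff: -33 credits.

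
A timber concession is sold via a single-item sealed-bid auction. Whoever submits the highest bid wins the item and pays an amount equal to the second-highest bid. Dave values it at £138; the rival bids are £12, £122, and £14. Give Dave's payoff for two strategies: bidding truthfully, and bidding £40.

The highest competing bid is £122.
Bidding truthfully at £138: Dave has the top bid, wins, and pays the second-highest bid £122. Payoff = £138 − £122 = £16.
Bidding £40: the top bid is £122 (a rival), so Dave loses. Payoff = £0.

(a) £16  (b) £0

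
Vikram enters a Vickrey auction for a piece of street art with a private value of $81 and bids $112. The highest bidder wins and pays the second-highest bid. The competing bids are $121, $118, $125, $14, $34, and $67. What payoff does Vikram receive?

Highest competing bid: $125.
Vikram's bid $112 is not the highest, so Vikram loses, pays nothing, and earns zero payoff.

$0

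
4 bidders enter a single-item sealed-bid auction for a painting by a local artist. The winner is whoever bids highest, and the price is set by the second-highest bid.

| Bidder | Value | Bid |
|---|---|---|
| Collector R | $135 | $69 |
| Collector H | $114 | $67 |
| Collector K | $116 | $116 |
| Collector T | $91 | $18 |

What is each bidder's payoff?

Payoffs: Collector R $0, Collector H $0, Collector K $47, Collector T $0.

Ranking the bids: Collector K $116 > Collector R $69 > Collector H $67 > Collector T $18.
Collector K has the top bid and wins; the price is the second-highest bid, $69.
Collector K's payoff = $116 − $69 = $47. All other bidders lose, so their payoff is 0.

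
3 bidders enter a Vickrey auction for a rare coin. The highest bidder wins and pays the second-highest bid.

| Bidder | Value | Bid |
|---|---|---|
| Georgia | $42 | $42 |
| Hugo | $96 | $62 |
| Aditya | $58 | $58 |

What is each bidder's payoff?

Payoffs: Georgia $0, Hugo $38, Aditya $0.

Sorted high to low: Hugo $62 > Aditya $58 > Georgia $42.
Hugo has the top bid and wins; the price is the second-highest bid, $58.
Hugo's payoff = $96 − $58 = $38. All other bidders lose, so their payoff is 0.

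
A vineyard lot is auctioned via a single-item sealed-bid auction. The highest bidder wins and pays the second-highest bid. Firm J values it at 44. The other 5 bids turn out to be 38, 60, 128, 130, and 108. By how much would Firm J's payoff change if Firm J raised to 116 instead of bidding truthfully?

0

The highest competing bid is 130.
Bidding truthfully at 44: the top bid is 130 (a rival), so Firm J loses. Payoff = 0.
Bidding 116: the top bid is 130 (a rival), so Firm J loses. Payoff = 0.
Change = 0 − 0 = 0.
The bid only affects whether you win, not the price — here both bids land on the same side of the top rival bid, so the deviation is payoff-neutral.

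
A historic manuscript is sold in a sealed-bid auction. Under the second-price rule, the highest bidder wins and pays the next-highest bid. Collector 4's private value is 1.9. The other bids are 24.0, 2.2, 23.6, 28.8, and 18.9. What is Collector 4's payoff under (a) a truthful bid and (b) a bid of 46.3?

Truthful: 0.0; alternative: -26.9.

The highest competing bid is 28.8.
Bidding truthfully at 1.9: the top bid is 28.8 (a rival), so Collector 4 loses. Payoff = 0.0.
Bidding 46.3: Collector 4 has the top bid, wins, and pays the second-highest bid 28.8. Payoff = 1.9 − 28.8 = -26.9.
This is the dominant-strategy logic: truthful bidding weakly beats any alternative.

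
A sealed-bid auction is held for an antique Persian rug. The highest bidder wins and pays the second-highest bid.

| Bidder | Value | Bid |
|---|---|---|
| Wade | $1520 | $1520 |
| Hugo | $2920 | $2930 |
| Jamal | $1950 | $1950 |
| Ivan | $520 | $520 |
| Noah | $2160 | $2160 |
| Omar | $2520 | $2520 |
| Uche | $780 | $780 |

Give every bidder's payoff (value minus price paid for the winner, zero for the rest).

Wade $0, Hugo $400, Jamal $0, Ivan $0, Noah $0, Omar $0, Uche $0.

Ordered from highest: Hugo $2930, then Omar $2520, then Noah $2160, then Jamal $1950, then Wade $1520, then Uche $780, then Ivan $520.
Hugo has the top bid and wins; the price is the second-highest bid, $2520.
Hugo's payoff = $2920 − $2520 = $400. All other bidders lose, so their payoff is 0.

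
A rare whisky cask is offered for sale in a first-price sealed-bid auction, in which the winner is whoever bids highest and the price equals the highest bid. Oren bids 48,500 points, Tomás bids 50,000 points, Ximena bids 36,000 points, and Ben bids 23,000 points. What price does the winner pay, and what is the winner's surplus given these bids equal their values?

Ordered from highest: Tomás 50,000 points, then Oren 48,500 points, then Ximena 36,000 points, then Ben 23,000 points.
Tomás is the highest bidder, so Tomás wins.
Under the first-price rule, the price is the highest bid: 50,000 points.
Surplus = 50,000 points − 50,000 points = 0 points.

Price 50,000 points; surplus 0 points.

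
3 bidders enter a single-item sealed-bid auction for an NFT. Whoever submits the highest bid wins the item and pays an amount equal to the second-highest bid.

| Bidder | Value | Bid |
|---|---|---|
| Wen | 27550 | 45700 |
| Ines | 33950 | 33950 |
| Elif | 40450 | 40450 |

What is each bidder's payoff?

Wen -12900, Ines 0, Elif 0.

Sorted high to low: Wen 45700 > Elif 40450 > Ines 33950.
Wen has the top bid and wins; the price is the second-highest bid, 40450.
Wen's payoff = 27550 − 40450 = -12900. All other bidders lose, so their payoff is 0.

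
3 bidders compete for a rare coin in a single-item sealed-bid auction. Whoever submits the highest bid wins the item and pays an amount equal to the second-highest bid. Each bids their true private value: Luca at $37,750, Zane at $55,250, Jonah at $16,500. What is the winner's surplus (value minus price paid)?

Winner's surplus: $17,500.

Ranking the bids: Zane $55,250, then Luca $37,750, then Jonah $16,500.
Zane wins with the top bid and pays the second-highest, $37,750.
Surplus = $55,250 − $37,750 = $17,500.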